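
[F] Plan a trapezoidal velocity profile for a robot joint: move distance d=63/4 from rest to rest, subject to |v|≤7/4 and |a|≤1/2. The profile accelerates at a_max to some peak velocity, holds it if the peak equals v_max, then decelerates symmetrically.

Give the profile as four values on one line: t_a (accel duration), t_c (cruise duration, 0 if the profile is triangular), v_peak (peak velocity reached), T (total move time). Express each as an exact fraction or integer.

t_a=7/2 t_c=11/2 v_peak=7/4 T=25/2

v_max²/a_max = (7/4)²/(1/2) = 49/8
63/4 ≥ 49/8 ⇒ cruise phase
t_a = (7/4)/(1/2) = 7/2; v_peak = 7/4
d_cruise = 63/4 − 49/8 = 77/8; t_c = (77/8)/(7/4) = 11/2
T = 2·7/2 + 11/2 = 25/2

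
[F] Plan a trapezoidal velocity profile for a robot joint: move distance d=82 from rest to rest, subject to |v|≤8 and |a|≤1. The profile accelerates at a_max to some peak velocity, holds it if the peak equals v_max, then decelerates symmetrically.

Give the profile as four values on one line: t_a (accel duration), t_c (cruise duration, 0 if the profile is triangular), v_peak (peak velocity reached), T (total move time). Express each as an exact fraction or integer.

v_max²/a_max = 8²/1 = 64
82 ≥ 64 → trapezoidal
t_a = 8/1 = 8; v_peak = 8
d_cruise = 82 − 64 = 18; t_c = 18/8 = 9/4
T = 2·8 + 9/4 = 73/4

t_a=8 t_c=9/4 v_peak=8 T=73/4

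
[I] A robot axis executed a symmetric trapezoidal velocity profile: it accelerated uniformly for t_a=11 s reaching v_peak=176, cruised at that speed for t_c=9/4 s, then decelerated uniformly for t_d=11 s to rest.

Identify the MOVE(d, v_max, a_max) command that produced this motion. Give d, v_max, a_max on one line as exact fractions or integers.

a_max = 176/11 = 16
d_a = ½·176·11 = 968; d_c = 176·9/4 = 396
d = 2·968 + 396 = 2332
t_c = 9/4 > 0 so v_max = 176

d=2332 v_max=176 a_max=16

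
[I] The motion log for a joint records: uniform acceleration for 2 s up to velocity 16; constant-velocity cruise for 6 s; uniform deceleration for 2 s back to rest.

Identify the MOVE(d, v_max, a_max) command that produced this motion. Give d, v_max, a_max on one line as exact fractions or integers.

d=128 v_max=16 a_max=8

a_max = 16/2 = 8
d_a = ½·16·2 = 16; d_c = 16·6 = 96
d = 2·16 + 96 = 128
t_c = 6 > 0 so v_max = 16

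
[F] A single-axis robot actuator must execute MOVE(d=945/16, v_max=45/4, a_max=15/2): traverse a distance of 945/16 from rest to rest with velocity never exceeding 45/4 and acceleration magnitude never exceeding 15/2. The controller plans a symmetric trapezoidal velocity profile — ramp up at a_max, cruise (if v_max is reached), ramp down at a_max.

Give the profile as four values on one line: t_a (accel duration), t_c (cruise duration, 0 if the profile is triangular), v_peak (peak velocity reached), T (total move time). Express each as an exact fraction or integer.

t_a=3/2 t_c=15/4 v_peak=45/4 T=27/4

v_max²/a_max = (45/4)²/(15/2) = 135/8
945/16 ≥ 135/8 ⇒ cruise phase
t_a = (45/4)/(15/2) = 3/2; v_peak = 45/4
d_cruise = 945/16 − 135/8 = 675/16; t_c = (675/16)/(45/4) = 15/4
T = 2·3/2 + 15/4 = 27/4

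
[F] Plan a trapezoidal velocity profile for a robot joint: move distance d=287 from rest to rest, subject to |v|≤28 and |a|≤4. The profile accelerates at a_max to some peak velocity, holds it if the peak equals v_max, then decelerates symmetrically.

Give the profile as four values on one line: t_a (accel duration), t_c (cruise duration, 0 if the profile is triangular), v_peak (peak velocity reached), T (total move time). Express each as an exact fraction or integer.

vₘ²/aₘ = 28²/4 = 196
287 ≥ 196 so v_max reached
t_a = 28/4 = 7; v_peak = 28
d_cruise = 287 − 196 = 91; t_c = 91/28 = 13/4
T = 2·7 + 13/4 = 69/4

t_a=7 t_c=13/4 v_peak=28 T=69/4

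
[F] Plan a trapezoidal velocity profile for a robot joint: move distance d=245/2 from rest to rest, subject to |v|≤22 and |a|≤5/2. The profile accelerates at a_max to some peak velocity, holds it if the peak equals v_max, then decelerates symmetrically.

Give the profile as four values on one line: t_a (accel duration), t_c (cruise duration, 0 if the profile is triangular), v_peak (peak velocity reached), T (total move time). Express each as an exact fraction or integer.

t_a=7 t_c=0 v_peak=35/2 T=14

vₘ²/aₘ = 22²/(5/2) = 968/5
245/2 < 968/5 → triangular
v_peak = √(245/2·5/2) = √(1225/4) = 35/2
t_a = (35/2)/(5/2) = 7; t_c = 0
T = 2·7 = 14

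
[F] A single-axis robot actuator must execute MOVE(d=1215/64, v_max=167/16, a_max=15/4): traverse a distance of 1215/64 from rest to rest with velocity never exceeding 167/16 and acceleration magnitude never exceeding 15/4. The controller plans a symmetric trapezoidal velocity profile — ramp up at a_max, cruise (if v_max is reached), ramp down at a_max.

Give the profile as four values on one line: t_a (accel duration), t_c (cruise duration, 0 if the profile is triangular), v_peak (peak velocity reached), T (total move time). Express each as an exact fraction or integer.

t_a=9/4 t_c=0 v_peak=135/16 T=9/2

(v_max)²/a_max = (167/16)²/(15/4) = 27889/960
1215/64 < 27889/960 → triangular
v_peak = √(1215/64·15/4) = √(18225/256) = 135/16
t_a = (135/16)/(15/4) = 9/4; t_c = 0
T = 2·9/4 = 9/2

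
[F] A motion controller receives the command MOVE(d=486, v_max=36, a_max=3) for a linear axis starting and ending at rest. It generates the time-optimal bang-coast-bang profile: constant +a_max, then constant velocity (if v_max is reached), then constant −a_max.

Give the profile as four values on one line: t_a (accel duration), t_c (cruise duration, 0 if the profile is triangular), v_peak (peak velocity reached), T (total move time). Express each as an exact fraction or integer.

t_a=12 t_c=3/2 v_peak=36 T=51/2

vₘ²/aₘ = 36²/3 = 432
486 ≥ 432 so v_max reached
t_a = 36/3 = 12; v_peak = 36
d_cruise = 486 − 432 = 54; t_c = 54/36 = 3/2
T = 2·12 + 3/2 = 51/2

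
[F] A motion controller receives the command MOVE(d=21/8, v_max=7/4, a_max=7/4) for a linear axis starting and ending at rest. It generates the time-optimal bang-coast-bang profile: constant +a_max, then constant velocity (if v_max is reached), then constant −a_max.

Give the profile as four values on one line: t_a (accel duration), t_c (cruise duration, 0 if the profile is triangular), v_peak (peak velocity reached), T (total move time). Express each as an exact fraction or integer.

vₘ²/aₘ = (7/4)²/(7/4) = 7/4
21/8 ≥ 7/4 so v_max reached
t_a = (7/4)/(7/4) = 1; v_peak = 7/4
d_cruise = 21/8 − 7/4 = 7/8; t_c = (7/8)/(7/4) = 1/2
T = 2·1 + 1/2 = 5/2

t_a=1 t_c=1/2 v_peak=7/4 T=5/2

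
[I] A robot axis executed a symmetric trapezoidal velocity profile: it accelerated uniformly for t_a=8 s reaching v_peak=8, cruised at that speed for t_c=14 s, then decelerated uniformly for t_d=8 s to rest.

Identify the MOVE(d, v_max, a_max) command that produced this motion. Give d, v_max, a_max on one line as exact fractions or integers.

a_max = 8/8 = 1
d_a = ½·8·8 = 32; d_c = 8·14 = 112
d = 2·32 + 112 = 176
t_c = 14 > 0 ⇒ limit active, v_max = 8

d=176 v_max=8 a_max=1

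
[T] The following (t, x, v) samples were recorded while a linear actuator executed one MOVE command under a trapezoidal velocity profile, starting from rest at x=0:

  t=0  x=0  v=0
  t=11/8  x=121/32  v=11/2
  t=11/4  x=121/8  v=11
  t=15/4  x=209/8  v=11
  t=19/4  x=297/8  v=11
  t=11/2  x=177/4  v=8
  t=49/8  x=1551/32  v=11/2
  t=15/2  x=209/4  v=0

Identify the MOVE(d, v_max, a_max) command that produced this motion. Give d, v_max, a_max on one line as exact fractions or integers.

final state: t=15/2, x=209/4, v=0 → d = 209/4
a_max = (11/2−0)/(11/8−0) = 4
max v = 11 over t∈[11/4,19/4] → v_max = 11
check: 11·(11/4+2) = 209/4 ✓

d=209/4 v_max=11 a_max=4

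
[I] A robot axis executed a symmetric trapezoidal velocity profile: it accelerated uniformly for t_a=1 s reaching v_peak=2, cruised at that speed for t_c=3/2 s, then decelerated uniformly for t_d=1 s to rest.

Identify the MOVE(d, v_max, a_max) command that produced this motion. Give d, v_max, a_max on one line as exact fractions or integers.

d=5 v_max=2 a_max=2

a_max = 2/1 = 2
d_a = ½·2·1 = 1; d_c = 2·3/2 = 3
d = 2·1 + 3 = 5
t_c = 3/2 > 0 → v_max = v_peak = 2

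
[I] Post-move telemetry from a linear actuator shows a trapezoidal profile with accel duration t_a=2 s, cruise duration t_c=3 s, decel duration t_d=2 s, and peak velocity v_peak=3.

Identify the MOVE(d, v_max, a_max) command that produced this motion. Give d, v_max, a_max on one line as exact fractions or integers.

d=15 v_max=3 a_max=3/2

a_max = 3/2
d_a = ½·3·2 = 3; d_c = 3·3 = 9
d = 2·3 + 9 = 15
t_c = 3 > 0 ⇒ limit active, v_max = 3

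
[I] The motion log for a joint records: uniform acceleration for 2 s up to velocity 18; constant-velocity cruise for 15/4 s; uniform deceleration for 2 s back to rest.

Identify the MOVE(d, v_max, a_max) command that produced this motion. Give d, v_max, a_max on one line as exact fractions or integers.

d=207/2 v_max=18 a_max=9

a_max = 18/2 = 9
d_a = ½·18·2 = 18; d_c = 18·15/4 = 135/2
d = 2·18 + 135/2 = 207/2
t_c = 15/4 > 0 → v_max = v_peak = 18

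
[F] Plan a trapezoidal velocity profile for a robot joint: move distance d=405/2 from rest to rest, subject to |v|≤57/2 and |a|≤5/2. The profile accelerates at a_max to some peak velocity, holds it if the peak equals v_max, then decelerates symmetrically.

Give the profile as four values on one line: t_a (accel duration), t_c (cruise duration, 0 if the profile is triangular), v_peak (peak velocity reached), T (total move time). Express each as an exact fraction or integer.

v_max²/a_max = (57/2)²/(5/2) = 3249/10
405/2 < 3249/10 so t_c = 0
v_peak = √(405/2·5/2) = √(2025/4) = 45/2
t_a = (45/2)/(5/2) = 9; t_c = 0
T = 2·9 = 18

t_a=9 t_c=0 v_peak=45/2 T=18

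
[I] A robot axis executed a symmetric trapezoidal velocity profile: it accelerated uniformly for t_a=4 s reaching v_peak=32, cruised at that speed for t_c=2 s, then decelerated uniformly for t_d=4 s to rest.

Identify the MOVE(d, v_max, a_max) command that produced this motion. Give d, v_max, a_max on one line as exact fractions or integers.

a_max = 32/4 = 8
d_a = ½·32·4 = 64; d_c = 32·2 = 64
d = 2·64 + 64 = 192
t_c = 2 > 0 → v_max = v_peak = 32

d=192 v_max=32 a_max=8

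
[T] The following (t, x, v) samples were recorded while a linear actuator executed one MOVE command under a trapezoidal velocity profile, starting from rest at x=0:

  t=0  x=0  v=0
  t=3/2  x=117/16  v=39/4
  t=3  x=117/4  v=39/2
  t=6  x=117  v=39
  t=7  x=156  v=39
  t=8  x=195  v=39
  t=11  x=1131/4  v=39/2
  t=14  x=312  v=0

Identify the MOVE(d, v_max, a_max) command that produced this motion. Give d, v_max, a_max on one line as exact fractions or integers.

d=312 v_max=39 a_max=13/2

final state: t=14, x=312, v=0 → d = 312
a_max = (39/4−0)/(3/2−0) = 13/2
max v = 39 over t∈[6,8] → v_max = 39
check: 39·(6+2) = 312 ✓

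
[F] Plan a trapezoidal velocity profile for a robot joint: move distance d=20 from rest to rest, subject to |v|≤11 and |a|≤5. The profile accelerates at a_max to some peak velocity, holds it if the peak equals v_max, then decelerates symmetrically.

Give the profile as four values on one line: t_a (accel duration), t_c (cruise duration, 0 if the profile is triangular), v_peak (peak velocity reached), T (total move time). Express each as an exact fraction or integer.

v_max²/a_max = 11²/5 = 121/5
20 < 121/5 ⇒ no cruise
v_peak = √(20·5) = √100 = 10
t_a = 10/5 = 2; t_c = 0
T = 2·2 = 4

t_a=2 t_c=0 v_peak=10 T=4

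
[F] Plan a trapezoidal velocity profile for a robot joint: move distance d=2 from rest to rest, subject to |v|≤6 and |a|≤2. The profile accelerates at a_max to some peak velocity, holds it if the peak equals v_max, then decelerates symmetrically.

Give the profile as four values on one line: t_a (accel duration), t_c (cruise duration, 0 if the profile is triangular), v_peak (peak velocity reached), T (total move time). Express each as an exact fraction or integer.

t_a=1 t_c=0 v_peak=2 T=2

vₘ²/aₘ = 6²/2 = 18
2 < 18 ⇒ no cruise
v_peak = √(2·2) = √4 = 2
t_a = 2/2 = 1; t_c = 0
T = 2·1 = 2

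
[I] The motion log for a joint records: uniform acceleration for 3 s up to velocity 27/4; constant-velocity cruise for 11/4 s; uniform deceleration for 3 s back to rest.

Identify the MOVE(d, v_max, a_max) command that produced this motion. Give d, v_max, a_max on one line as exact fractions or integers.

a_max = (27/4)/3 = 9/4
d_a = ½·27/4·3 = 81/8; d_c = 27/4·11/4 = 297/16
d = 2·81/8 + 297/16 = 621/16
t_c = 11/4 > 0 → v_max = v_peak = 27/4

d=621/16 v_max=27/4 a_max=9/4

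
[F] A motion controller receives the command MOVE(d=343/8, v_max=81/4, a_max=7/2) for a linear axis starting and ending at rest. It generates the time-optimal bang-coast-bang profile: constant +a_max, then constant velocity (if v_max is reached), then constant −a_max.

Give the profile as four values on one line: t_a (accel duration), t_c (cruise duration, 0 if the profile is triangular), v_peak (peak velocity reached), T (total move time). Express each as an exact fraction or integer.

t_a=7/2 t_c=0 v_peak=49/4 T=7

v_max²/a_max = (81/4)²/(7/2) = 6561/56
343/8 < 6561/56 → triangular
v_peak = √(343/8·7/2) = √(2401/16) = 49/4
t_a = (49/4)/(7/2) = 7/2; t_c = 0
T = 2·7/2 = 7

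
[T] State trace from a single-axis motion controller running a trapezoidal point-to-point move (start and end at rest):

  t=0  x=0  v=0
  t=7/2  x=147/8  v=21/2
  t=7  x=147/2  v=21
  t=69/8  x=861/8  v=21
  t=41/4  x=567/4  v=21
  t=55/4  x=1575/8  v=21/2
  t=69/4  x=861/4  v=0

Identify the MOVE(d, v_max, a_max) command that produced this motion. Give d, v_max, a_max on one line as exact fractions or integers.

d=861/4 v_max=21 a_max=3

final state: t=69/4, x=861/4, v=0 → d = 861/4
a_max = (21/2−0)/(7/2−0) = 3
max v = 21 over t∈[7,41/4] → v_max = 21
check: 21·(7+13/4) = 861/4 ✓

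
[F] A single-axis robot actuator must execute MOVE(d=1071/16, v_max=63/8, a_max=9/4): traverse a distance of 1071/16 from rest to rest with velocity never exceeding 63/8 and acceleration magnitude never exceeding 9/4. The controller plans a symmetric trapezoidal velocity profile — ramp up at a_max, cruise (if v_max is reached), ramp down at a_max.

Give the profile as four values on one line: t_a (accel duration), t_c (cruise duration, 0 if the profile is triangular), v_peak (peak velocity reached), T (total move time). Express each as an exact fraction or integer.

v_max²/a_max = (63/8)²/(9/4) = 441/16
1071/16 ≥ 441/16 → trapezoidal
t_a = (63/8)/(9/4) = 7/2; v_peak = 63/8
d_cruise = 1071/16 − 441/16 = 315/8; t_c = (315/8)/(63/8) = 5
T = 2·7/2 + 5 = 12

t_a=7/2 t_c=5 v_peak=63/8 T=12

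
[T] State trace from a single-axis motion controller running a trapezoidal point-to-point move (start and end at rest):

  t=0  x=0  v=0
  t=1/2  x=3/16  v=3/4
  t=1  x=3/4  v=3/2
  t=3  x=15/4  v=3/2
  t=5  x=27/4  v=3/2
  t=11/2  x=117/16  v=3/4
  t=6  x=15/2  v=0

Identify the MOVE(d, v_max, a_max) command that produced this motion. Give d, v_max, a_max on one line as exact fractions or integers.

final state: t=6, x=15/2, v=0 → d = 15/2
a_max = (3/4−0)/(1/2−0) = 3/2
max v = 3/2 over t∈[1,5] → v_max = 3/2
check: 3/2·(1+4) = 15/2 ✓

d=15/2 v_max=3/2 a_max=3/2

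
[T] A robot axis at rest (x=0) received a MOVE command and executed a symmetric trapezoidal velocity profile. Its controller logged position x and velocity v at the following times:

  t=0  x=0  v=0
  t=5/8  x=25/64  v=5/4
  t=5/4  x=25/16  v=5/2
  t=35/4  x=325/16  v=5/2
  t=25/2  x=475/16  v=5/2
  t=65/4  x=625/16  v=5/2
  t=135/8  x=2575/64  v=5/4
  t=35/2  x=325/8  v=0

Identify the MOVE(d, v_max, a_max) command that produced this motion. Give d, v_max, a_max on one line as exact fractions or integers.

final state: t=35/2, x=325/8, v=0 → d = 325/8
a_max = (5/4−0)/(5/8−0) = 2
max v = 5/2 over t∈[5/4,65/4] → v_max = 5/2
check: 5/2·(5/4+15) = 325/8 ✓

d=325/8 v_max=5/2 a_max=2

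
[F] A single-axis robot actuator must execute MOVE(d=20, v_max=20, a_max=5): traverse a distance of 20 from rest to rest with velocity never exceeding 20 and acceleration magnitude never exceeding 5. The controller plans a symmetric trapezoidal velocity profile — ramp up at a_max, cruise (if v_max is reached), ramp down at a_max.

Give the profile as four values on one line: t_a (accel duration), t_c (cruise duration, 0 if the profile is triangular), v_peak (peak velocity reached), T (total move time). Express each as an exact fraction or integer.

t_a=2 t_c=0 v_peak=10 T=4

(v_max)²/a_max = 20²/5 = 80
20 < 80 → triangular
v_peak = √(20·5) = √100 = 10
t_a = 10/5 = 2; t_c = 0
T = 2·2 = 4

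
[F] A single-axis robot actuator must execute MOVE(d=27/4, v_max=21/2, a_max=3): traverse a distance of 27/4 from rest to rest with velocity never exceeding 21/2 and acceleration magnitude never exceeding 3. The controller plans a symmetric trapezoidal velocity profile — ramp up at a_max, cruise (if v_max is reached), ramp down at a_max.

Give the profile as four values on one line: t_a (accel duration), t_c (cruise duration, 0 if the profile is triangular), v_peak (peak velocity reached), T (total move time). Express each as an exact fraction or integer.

t_a=3/2 t_c=0 v_peak=9/2 T=3

(v_max)²/a_max = (21/2)²/3 = 147/4
27/4 < 147/4 ⇒ no cruise
v_peak = √(27/4·3) = √(81/4) = 9/2
t_a = (9/2)/3 = 3/2; t_c = 0
T = 2·3/2 = 3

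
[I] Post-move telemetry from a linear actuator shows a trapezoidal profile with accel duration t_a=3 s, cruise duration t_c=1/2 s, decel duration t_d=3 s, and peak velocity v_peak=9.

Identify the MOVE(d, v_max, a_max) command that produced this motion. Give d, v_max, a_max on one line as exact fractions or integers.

d=63/2 v_max=9 a_max=3

a_max = 9/3 = 3
d_a = ½·9·3 = 27/2; d_c = 9·1/2 = 9/2
d = 2·27/2 + 9/2 = 63/2
t_c = 1/2 > 0 → v_max = v_peak = 9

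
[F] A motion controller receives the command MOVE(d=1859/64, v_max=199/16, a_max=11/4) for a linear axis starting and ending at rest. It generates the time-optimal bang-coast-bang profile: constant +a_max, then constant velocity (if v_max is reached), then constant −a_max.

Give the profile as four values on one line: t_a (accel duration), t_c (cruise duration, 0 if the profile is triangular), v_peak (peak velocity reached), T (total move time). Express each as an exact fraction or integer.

vₘ²/aₘ = (199/16)²/(11/4) = 39601/704
1859/64 < 39601/704 → triangular
v_peak = √(1859/64·11/4) = √(20449/256) = 143/16
t_a = (143/16)/(11/4) = 13/4; t_c = 0
T = 2·13/4 = 13/2

t_a=13/4 t_c=0 v_peak=143/16 T=13/2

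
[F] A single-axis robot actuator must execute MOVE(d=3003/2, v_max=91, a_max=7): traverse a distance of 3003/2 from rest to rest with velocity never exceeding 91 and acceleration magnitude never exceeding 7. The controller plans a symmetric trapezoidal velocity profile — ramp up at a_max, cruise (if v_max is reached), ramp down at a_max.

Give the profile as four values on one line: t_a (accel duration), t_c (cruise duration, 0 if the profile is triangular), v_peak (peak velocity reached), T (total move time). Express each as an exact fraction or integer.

v_max²/a_max = 91²/7 = 1183
3003/2 ≥ 1183 so v_max reached
t_a = 91/7 = 13; v_peak = 91
d_cruise = 3003/2 − 1183 = 637/2; t_c = (637/2)/91 = 7/2
T = 2·13 + 7/2 = 59/2

t_a=13 t_c=7/2 v_peak=91 T=59/2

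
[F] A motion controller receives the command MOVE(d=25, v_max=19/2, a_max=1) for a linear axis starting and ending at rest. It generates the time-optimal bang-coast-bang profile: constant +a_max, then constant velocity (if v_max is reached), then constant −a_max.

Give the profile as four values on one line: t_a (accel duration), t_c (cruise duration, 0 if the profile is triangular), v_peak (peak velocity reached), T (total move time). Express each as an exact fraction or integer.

v_max²/a_max = (19/2)²/1 = 361/4
25 < 361/4 → triangular
v_peak = √(25·1) = √25 = 5
t_a = 5/1 = 5; t_c = 0
T = 2·5 = 10

t_a=5 t_c=0 v_peak=5 T=10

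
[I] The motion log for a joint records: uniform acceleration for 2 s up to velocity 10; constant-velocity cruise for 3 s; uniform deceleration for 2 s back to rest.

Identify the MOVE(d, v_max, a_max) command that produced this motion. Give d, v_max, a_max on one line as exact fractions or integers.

a_max = 10/2 = 5
d_a = ½·10·2 = 10; d_c = 10·3 = 30
d = 2·10 + 30 = 50
t_c = 3 > 0 → v_max = v_peak = 10

d=50 v_max=10 a_max=5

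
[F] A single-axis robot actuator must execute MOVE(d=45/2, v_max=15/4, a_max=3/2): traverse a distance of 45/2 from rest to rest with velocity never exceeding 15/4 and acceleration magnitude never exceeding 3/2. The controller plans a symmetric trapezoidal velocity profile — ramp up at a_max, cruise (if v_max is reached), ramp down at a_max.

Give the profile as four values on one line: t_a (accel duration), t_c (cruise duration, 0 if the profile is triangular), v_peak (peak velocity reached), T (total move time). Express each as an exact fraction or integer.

t_a=5/2 t_c=7/2 v_peak=15/4 T=17/2

vₘ²/aₘ = (15/4)²/(3/2) = 75/8
45/2 ≥ 75/8 so v_max reached
t_a = (15/4)/(3/2) = 5/2; v_peak = 15/4
d_cruise = 45/2 − 75/8 = 105/8; t_c = (105/8)/(15/4) = 7/2
T = 2·5/2 + 7/2 = 17/2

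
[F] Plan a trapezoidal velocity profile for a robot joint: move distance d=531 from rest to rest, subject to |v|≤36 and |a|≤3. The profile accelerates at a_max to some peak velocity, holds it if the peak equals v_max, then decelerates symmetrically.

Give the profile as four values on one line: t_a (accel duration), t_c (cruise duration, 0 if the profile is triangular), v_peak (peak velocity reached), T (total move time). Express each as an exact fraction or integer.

v_max²/a_max = 36²/3 = 432
531 ≥ 432 ⇒ cruise phase
t_a = 36/3 = 12; v_peak = 36
d_cruise = 531 − 432 = 99; t_c = 99/36 = 11/4
T = 2·12 + 11/4 = 107/4

t_a=12 t_c=11/4 v_peak=36 T=107/4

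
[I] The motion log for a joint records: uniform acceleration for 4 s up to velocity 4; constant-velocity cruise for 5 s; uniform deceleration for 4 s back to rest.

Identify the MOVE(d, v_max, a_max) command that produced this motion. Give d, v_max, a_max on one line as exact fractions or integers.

d=36 v_max=4 a_max=1

a_max = 4/4 = 1
d_a = ½·4·4 = 8; d_c = 4·5 = 20
d = 2·8 + 20 = 36
t_c = 5 > 0 so v_max = 4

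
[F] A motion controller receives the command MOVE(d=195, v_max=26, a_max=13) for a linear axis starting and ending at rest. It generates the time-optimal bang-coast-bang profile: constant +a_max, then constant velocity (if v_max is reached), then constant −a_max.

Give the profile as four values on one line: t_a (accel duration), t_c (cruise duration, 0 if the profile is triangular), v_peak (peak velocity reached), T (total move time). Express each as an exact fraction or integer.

v_max²/a_max = 26²/13 = 52
195 ≥ 52 → trapezoidal
t_a = 26/13 = 2; v_peak = 26
d_cruise = 195 − 52 = 143; t_c = 143/26 = 11/2
T = 2·2 + 11/2 = 19/2

t_a=2 t_c=11/2 v_peak=26 T=19/2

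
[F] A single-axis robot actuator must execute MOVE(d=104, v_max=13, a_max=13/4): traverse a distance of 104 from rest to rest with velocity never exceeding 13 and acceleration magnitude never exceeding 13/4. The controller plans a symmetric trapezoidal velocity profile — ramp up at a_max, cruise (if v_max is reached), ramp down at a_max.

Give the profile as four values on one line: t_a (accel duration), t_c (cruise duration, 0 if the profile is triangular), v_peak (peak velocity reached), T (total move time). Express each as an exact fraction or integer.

t_a=4 t_c=4 v_peak=13 T=12

vₘ²/aₘ = 13²/(13/4) = 52
104 ≥ 52 → trapezoidal
t_a = 13/(13/4) = 4; v_peak = 13
d_cruise = 104 − 52 = 52; t_c = 52/13 = 4
T = 2·4 + 4 = 12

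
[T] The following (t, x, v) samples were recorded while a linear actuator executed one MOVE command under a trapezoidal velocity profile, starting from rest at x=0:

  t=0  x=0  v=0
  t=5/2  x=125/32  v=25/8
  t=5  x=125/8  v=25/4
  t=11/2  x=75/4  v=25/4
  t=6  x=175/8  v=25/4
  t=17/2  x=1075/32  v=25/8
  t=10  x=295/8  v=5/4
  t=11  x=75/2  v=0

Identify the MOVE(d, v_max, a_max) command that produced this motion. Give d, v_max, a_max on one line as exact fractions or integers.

final state: t=11, x=75/2, v=0 → d = 75/2
a_max = (25/8−0)/(5/2−0) = 5/4
max v = 25/4 over t∈[5,6] → v_max = 25/4
check: 25/4·(5+1) = 75/2 ✓

d=75/2 v_max=25/4 a_max=5/4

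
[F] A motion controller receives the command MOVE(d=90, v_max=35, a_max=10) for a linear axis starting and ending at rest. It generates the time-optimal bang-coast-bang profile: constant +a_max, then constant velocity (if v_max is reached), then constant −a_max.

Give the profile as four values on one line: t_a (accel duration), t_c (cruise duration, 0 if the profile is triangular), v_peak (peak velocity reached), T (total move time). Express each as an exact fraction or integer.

t_a=3 t_c=0 v_peak=30 T=6

(v_max)²/a_max = 35²/10 = 245/2
90 < 245/2 so t_c = 0
v_peak = √(90·10) = √900 = 30
t_a = 30/10 = 3; t_c = 0
T = 2·3 = 6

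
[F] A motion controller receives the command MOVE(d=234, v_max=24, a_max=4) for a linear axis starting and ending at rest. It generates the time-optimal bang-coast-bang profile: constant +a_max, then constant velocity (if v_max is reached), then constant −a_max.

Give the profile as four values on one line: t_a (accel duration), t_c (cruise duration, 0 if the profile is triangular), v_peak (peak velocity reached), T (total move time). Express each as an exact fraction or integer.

t_a=6 t_c=15/4 v_peak=24 T=63/4

v_max²/a_max = 24²/4 = 144
234 ≥ 144 ⇒ cruise phase
t_a = 24/4 = 6; v_peak = 24
d_cruise = 234 − 144 = 90; t_c = 90/24 = 15/4
T = 2·6 + 15/4 = 63/4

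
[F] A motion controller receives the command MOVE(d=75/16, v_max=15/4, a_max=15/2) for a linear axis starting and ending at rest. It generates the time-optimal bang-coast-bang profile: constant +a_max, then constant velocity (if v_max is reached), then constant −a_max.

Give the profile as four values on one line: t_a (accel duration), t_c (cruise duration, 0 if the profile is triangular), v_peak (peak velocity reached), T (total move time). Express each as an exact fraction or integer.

v_max²/a_max = (15/4)²/(15/2) = 15/8
75/16 ≥ 15/8 so v_max reached
t_a = (15/4)/(15/2) = 1/2; v_peak = 15/4
d_cruise = 75/16 − 15/8 = 45/16; t_c = (45/16)/(15/4) = 3/4
T = 2·1/2 + 3/4 = 7/4

t_a=1/2 t_c=3/4 v_peak=15/4 T=7/4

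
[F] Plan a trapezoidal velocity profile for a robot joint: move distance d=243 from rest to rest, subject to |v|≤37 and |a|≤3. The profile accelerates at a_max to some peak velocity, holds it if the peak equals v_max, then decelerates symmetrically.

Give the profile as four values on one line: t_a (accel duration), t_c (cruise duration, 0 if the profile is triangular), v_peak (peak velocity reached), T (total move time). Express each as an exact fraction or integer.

t_a=9 t_c=0 v_peak=27 T=18

v_max²/a_max = 37²/3 = 1369/3
243 < 1369/3 → triangular
v_peak = √(243·3) = √729 = 27
t_a = 27/3 = 9; t_c = 0
T = 2·9 = 18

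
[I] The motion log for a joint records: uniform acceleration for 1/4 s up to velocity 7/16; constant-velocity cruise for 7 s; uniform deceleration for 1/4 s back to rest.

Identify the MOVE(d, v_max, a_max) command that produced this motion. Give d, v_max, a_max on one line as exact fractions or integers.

d=203/64 v_max=7/16 a_max=7/4

a_max = (7/16)/(1/4) = 7/4
d_a = ½·7/16·1/4 = 7/128; d_c = 7/16·7 = 49/16
d = 2·7/128 + 49/16 = 203/64
t_c = 7 > 0 so v_max = 7/16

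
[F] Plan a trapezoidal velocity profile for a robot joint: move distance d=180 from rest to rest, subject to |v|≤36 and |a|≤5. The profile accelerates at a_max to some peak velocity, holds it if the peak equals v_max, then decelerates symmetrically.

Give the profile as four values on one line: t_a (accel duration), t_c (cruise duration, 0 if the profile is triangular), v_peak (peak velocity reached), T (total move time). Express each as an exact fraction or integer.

t_a=6 t_c=0 v_peak=30 T=12

(v_max)²/a_max = 36²/5 = 1296/5
180 < 1296/5 so t_c = 0
v_peak = √(180·5) = √900 = 30
t_a = 30/5 = 6; t_c = 0
T = 2·6 = 12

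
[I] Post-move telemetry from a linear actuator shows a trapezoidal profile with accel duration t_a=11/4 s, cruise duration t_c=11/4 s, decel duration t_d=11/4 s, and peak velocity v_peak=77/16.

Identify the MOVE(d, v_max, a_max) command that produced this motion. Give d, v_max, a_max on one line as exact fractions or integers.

a_max = (77/16)/(11/4) = 7/4
d_a = ½·77/16·11/4 = 847/128; d_c = 77/16·11/4 = 847/64
d = 2·847/128 + 847/64 = 847/32
t_c = 11/4 > 0 so v_max = 77/16

d=847/32 v_max=77/16 a_max=7/4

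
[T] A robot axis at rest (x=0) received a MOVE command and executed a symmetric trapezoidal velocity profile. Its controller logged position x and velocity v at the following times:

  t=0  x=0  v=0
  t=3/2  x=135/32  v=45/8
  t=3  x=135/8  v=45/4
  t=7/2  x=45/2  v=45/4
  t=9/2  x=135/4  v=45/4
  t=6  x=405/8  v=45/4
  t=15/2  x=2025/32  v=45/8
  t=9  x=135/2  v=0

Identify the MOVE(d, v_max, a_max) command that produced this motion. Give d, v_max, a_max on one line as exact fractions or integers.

final state: t=9, x=135/2, v=0 → d = 135/2
a_max = (45/8−0)/(3/2−0) = 15/4
max v = 45/4 over t∈[3,6] → v_max = 45/4
check: 45/4·(3+3) = 135/2 ✓

d=135/2 v_max=45/4 a_max=15/4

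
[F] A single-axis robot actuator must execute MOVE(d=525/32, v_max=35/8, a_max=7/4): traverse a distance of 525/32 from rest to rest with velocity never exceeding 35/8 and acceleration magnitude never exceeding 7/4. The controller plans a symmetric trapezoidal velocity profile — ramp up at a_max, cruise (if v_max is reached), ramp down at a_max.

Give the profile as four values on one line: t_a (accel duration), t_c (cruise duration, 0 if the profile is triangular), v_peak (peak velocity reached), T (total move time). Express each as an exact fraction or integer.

t_a=5/2 t_c=5/4 v_peak=35/8 T=25/4

v_max²/a_max = (35/8)²/(7/4) = 175/16
525/32 ≥ 175/16 so v_max reached
t_a = (35/8)/(7/4) = 5/2; v_peak = 35/8
d_cruise = 525/32 − 175/16 = 175/32; t_c = (175/32)/(35/8) = 5/4
T = 2·5/2 + 5/4 = 25/4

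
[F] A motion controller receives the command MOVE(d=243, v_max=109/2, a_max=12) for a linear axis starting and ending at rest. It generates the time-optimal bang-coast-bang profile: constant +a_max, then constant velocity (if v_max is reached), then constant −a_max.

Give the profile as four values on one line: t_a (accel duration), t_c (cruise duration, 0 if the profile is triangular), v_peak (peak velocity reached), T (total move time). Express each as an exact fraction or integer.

t_a=9/2 t_c=0 v_peak=54 T=9

v_max²/a_max = (109/2)²/12 = 11881/48
243 < 11881/48 ⇒ no cruise
v_peak = √(243·12) = √2916 = 54
t_a = 54/12 = 9/2; t_c = 0
T = 2·9/2 = 9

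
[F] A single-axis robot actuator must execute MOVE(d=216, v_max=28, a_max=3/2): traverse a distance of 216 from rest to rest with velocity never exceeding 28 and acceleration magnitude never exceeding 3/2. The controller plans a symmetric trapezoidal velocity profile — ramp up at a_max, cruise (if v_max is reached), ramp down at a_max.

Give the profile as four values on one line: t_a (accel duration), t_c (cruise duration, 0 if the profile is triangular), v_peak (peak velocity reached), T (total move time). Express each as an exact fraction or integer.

t_a=12 t_c=0 v_peak=18 T=24

vₘ²/aₘ = 28²/(3/2) = 1568/3
216 < 1568/3 so t_c = 0
v_peak = √(216·3/2) = √324 = 18
t_a = 18/(3/2) = 12; t_c = 0
T = 2·12 = 24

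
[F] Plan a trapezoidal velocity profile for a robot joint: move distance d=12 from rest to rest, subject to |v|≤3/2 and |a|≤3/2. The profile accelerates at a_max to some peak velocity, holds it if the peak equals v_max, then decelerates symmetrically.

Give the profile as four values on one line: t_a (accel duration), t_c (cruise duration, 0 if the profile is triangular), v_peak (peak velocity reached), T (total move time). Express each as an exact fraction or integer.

(v_max)²/a_max = (3/2)²/(3/2) = 3/2
12 ≥ 3/2 → trapezoidal
t_a = (3/2)/(3/2) = 1; v_peak = 3/2
d_cruise = 12 − 3/2 = 21/2; t_c = (21/2)/(3/2) = 7
T = 2·1 + 7 = 9

t_a=1 t_c=7 v_peak=3/2 T=9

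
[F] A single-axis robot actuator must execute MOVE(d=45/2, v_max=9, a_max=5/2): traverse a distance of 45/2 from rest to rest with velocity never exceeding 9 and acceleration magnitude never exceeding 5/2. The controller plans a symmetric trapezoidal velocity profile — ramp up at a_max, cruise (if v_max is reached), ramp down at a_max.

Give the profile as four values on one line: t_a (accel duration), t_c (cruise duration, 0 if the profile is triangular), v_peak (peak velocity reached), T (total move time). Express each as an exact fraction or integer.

t_a=3 t_c=0 v_peak=15/2 T=6

vₘ²/aₘ = 9²/(5/2) = 162/5
45/2 < 162/5 ⇒ no cruise
v_peak = √(45/2·5/2) = √(225/4) = 15/2
t_a = (15/2)/(5/2) = 3; t_c = 0
T = 2·3 = 6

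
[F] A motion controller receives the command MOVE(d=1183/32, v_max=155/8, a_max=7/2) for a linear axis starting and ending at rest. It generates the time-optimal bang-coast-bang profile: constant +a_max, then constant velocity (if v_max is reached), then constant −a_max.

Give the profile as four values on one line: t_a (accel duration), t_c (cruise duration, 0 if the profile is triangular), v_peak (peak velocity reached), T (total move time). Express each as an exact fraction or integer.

v_max²/a_max = (155/8)²/(7/2) = 24025/224
1183/32 < 24025/224 → triangular
v_peak = √(1183/32·7/2) = √(8281/64) = 91/8
t_a = (91/8)/(7/2) = 13/4; t_c = 0
T = 2·13/4 = 13/2

t_a=13/4 t_c=0 v_peak=91/8 T=13/2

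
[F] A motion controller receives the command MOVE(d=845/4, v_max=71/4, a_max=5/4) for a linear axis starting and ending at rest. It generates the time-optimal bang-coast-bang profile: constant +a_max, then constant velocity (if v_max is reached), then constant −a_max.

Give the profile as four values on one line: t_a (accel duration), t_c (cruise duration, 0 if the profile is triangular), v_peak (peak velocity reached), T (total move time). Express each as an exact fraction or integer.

t_a=13 t_c=0 v_peak=65/4 T=26

(v_max)²/a_max = (71/4)²/(5/4) = 5041/20
845/4 < 5041/20 so t_c = 0
v_peak = √(845/4·5/4) = √(4225/16) = 65/4
t_a = (65/4)/(5/4) = 13; t_c = 0
T = 2·13 = 26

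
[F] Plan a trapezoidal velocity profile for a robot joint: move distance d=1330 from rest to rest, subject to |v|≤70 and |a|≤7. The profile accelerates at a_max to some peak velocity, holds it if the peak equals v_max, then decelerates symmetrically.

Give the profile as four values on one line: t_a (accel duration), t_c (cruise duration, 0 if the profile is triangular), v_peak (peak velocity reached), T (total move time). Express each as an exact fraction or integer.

vₘ²/aₘ = 70²/7 = 700
1330 ≥ 700 ⇒ cruise phase
t_a = 70/7 = 10; v_peak = 70
d_cruise = 1330 − 700 = 630; t_c = 630/70 = 9
T = 2·10 + 9 = 29

t_a=10 t_c=9 v_peak=70 T=29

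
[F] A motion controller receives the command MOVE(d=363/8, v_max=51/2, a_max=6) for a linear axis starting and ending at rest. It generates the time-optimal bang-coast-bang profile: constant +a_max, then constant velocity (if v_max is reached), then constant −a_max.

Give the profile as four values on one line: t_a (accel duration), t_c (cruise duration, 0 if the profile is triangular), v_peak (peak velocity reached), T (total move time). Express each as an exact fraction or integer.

t_a=11/4 t_c=0 v_peak=33/2 T=11/2

v_max²/a_max = (51/2)²/6 = 867/8
363/8 < 867/8 ⇒ no cruise
v_peak = √(363/8·6) = √(1089/4) = 33/2
t_a = (33/2)/6 = 11/4; t_c = 0
T = 2·11/4 = 11/2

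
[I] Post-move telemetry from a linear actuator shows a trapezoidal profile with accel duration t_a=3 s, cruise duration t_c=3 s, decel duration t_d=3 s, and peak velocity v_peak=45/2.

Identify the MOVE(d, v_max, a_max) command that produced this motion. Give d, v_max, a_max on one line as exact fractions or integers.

d=135 v_max=45/2 a_max=15/2

a_max = (45/2)/3 = 15/2
d_a = ½·45/2·3 = 135/4; d_c = 45/2·3 = 135/2
d = 2·135/4 + 135/2 = 135
t_c = 3 > 0 → v_max = v_peak = 45/2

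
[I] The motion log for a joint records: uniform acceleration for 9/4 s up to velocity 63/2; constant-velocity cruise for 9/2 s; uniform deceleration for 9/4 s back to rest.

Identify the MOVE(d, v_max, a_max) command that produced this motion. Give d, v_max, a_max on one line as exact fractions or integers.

a_max = (63/2)/(9/4) = 14
d_a = ½·63/2·9/4 = 567/16; d_c = 63/2·9/2 = 567/4
d = 2·567/16 + 567/4 = 1701/8
t_c = 9/2 > 0 → v_max = v_peak = 63/2

d=1701/8 v_max=63/2 a_max=14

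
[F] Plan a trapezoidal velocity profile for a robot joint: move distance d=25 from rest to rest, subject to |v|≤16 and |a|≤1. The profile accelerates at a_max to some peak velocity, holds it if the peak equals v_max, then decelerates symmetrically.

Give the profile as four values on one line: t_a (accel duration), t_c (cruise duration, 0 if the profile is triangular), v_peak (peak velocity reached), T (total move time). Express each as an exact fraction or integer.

v_max²/a_max = 16²/1 = 256
25 < 256 so t_c = 0
v_peak = √(25·1) = √25 = 5
t_a = 5/1 = 5; t_c = 0
T = 2·5 = 10

t_a=5 t_c=0 v_peak=5 T=10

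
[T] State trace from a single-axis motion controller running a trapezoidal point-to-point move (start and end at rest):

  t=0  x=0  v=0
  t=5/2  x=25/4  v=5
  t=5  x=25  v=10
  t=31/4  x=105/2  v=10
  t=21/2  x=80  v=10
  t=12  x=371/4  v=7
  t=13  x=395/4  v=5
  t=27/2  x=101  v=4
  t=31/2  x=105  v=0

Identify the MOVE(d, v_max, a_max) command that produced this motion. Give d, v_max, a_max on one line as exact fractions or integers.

d=105 v_max=10 a_max=2

final state: t=31/2, x=105, v=0 → d = 105
a_max = (5−0)/(5/2−0) = 2
max v = 10 over t∈[5,21/2] → v_max = 10
check: 10·(5+11/2) = 105 ✓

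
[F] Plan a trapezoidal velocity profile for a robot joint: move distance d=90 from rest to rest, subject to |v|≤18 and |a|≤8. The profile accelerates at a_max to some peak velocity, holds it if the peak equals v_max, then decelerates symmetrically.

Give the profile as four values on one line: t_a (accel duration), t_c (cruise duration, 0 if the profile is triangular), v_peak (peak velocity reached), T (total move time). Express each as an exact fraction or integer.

t_a=9/4 t_c=11/4 v_peak=18 T=29/4

v_max²/a_max = 18²/8 = 81/2
90 ≥ 81/2 ⇒ cruise phase
t_a = 18/8 = 9/4; v_peak = 18
d_cruise = 90 − 81/2 = 99/2; t_c = (99/2)/18 = 11/4
T = 2·9/4 + 11/4 = 29/4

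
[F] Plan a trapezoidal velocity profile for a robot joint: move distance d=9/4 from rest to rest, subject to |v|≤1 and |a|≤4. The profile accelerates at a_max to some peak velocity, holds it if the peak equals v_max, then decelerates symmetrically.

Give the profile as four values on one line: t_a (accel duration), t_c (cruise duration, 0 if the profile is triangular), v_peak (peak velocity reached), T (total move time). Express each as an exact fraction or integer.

t_a=1/4 t_c=2 v_peak=1 T=5/2

(v_max)²/a_max = 1²/4 = 1/4
9/4 ≥ 1/4 ⇒ cruise phase
t_a = 1/4; v_peak = 1
d_cruise = 9/4 − 1/4 = 2; t_c = 2/1 = 2
T = 2·1/4 + 2 = 5/2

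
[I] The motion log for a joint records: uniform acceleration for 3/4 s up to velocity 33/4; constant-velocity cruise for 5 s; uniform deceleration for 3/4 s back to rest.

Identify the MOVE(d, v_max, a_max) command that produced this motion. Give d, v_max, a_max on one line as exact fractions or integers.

d=759/16 v_max=33/4 a_max=11

a_max = (33/4)/(3/4) = 11
d_a = ½·33/4·3/4 = 99/32; d_c = 33/4·5 = 165/4
d = 2·99/32 + 165/4 = 759/16
t_c = 5 > 0 → v_max = v_peak = 33/4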